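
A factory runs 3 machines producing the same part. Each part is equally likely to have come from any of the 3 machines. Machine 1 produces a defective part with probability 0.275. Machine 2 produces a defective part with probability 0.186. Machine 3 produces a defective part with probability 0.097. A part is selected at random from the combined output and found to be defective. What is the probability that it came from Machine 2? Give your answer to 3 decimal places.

Tabulate prior·likelihood by source: [1] prior 0.333333, lik 0.275, product 0.09167; [2] prior 0.333333, lik 0.186, product 0.06200; [3] prior 0.333333, lik 0.097, product 0.03233.
Normalizing constant = 0.18600; the posterior for Machine 2 is its product over the sum, 0.06200/0.18600 = 0.333.

Posterior probability ≈ 0.333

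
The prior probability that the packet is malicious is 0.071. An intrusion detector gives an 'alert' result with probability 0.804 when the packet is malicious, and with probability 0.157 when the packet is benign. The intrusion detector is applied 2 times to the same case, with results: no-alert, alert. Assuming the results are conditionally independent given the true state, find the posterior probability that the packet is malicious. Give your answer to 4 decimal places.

Posterior P(H) ≈ 0.0834

With H the event that the packet is malicious, the joint likelihood of the observed sequence is P(data|H) = 0.196·0.804 = 0.15758 and P(data|¬H) = 0.843·0.157 = 0.13235.
Bayes: P(H|data) = 0.071·0.15758 / (0.071·0.15758 + 0.929·0.13235) = 0.011188/0.13414 = 0.0834.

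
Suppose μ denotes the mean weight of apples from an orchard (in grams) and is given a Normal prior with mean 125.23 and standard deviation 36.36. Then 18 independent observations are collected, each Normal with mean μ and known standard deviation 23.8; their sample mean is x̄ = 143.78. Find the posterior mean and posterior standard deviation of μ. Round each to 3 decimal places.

With known σ, the Normal prior is conjugate. Weight on the data is w = (n/σ²)/(n/σ² + 1/τ₀²) = 0.0317774/(0.0317774+0.00075640) = 0.97675.
Posterior mean = w·x̄ + (1−w)·μ₀ = 0.97675·143.78 + 0.023250·125.23 = 143.349. Posterior variance = 1/(0.0317774+0.00075640) = 30.7372, so SD = 5.544.

Posterior mean ≈ 143.349; posterior SD ≈ 5.544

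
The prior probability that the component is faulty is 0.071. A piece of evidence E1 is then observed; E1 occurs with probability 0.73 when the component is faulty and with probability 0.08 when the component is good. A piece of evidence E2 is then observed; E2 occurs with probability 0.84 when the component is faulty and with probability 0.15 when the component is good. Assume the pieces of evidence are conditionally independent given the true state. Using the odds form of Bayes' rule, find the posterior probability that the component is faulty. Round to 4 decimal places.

Posterior probability ≈ 0.7961

Prior odds = 0.071/(1−0.071) = 0.076426. In log-odds, ln(0.076426) = -2.5714.
Add log likelihood ratios: ln(9.1250) + ln(5.6000) = 3.9338.
Posterior log-odds = 1.3624, so posterior odds = exp(1.3624) = 3.9054. Converting, P(H|E) = 3.9054/4.9054 = 0.7961.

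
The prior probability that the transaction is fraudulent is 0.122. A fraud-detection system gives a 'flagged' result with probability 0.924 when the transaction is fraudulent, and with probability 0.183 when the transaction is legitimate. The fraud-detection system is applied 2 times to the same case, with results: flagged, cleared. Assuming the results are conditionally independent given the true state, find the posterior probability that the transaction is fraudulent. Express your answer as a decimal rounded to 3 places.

Posterior P(H) ≈ 0.061

With H the event that the transaction is fraudulent, the joint likelihood of the observed sequence is P(data|H) = 0.924·0.076 = 0.070224 and P(data|¬H) = 0.183·0.817 = 0.14951.
Bayes: P(H|data) = 0.122·0.070224 / (0.122·0.070224 + 0.878·0.14951) = 0.0085673/0.13984 = 0.0613.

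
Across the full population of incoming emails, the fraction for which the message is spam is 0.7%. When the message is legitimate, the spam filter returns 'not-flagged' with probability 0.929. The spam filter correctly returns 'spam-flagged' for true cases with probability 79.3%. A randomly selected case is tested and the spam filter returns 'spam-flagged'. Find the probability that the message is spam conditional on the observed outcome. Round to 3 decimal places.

P(H | E) ≈ 0.073

Let H be the event that the message is spam. P(H) = 0.007, so P(¬H) = 0.993. With E the 'spam-flagged' result, P(E|H) = 0.793 and P(E|¬H) = 0.071.
P(E) = 0.793·0.007 + 0.071·0.993 = 0.0055510 + 0.070503 = 0.076054.
By Bayes' theorem, P(H|E) = 0.0055510 / 0.076054 = 0.073.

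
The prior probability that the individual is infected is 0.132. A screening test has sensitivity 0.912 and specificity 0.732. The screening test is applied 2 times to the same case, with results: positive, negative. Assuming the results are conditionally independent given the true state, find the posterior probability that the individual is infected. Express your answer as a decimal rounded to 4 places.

Posterior P(H) ≈ 0.0586

With H the event that the individual is infected, the joint likelihood of the observed sequence is P(data|H) = 0.912·0.088 = 0.080256 and P(data|¬H) = 0.268·0.732 = 0.19618.
Bayes: P(H|data) = 0.132·0.080256 / (0.132·0.080256 + 0.868·0.19618) = 0.010594/0.18087 = 0.0586.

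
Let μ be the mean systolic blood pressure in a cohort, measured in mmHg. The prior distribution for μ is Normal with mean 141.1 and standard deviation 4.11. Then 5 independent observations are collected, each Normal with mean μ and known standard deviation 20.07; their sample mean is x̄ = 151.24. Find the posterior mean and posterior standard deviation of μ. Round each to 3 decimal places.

Posterior mean ≈ 142.858; posterior SD ≈ 3.737

With known σ, the Normal prior is conjugate. Weight on the data is w = (n/σ²)/(n/σ² + 1/τ₀²) = 0.0124130/(0.0124130+0.0591993) = 0.17334.
Posterior mean = w·x̄ + (1−w)·μ₀ = 0.17334·151.24 + 0.82666·141.1 = 142.858. Posterior variance = 1/(0.0124130+0.0591993) = 13.9641, so SD = 3.737.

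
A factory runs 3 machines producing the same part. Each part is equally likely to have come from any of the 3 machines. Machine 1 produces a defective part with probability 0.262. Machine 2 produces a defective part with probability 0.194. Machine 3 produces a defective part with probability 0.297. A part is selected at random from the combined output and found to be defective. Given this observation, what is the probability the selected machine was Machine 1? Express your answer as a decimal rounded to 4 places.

Tabulate prior·likelihood by source: [1] prior 0.333333, lik 0.262, product 0.08733; [2] prior 0.333333, lik 0.194, product 0.06467; [3] prior 0.333333, lik 0.297, product 0.09900.
Normalizing constant = 0.25100; the posterior for Machine 1 is its product over the sum, 0.08733/0.25100 = 0.3479.

Posterior probability ≈ 0.3479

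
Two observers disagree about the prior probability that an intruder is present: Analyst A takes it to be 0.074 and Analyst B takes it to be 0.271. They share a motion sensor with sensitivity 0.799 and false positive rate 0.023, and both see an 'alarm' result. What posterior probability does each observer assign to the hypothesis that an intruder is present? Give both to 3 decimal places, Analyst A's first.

Analyst A: 0.735; Analyst B: 0.928

P('+'|H) = 0.799, P('+'|¬H) = 0.023.
Analyst A: numerator 0.799·0.074 = 0.059126; evidence = 0.059126+0.023·0.926 = 0.080424; posterior = 0.735.
Analyst B: numerator 0.799·0.271 = 0.21653; evidence = 0.21653+0.023·0.729 = 0.23330; posterior = 0.928.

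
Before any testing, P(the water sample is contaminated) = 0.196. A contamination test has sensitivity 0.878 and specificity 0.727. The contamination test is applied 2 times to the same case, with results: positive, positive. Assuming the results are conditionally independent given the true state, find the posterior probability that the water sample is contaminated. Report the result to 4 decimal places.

Posterior P(H) ≈ 0.7160

With H the event that the water sample is contaminated, the joint likelihood of the observed sequence is P(data|H) = 0.878·0.878 = 0.77088 and P(data|¬H) = 0.273·0.273 = 0.074529.
Bayes: P(H|data) = 0.196·0.77088 / (0.196·0.77088 + 0.804·0.074529) = 0.15109/0.21101 = 0.7160.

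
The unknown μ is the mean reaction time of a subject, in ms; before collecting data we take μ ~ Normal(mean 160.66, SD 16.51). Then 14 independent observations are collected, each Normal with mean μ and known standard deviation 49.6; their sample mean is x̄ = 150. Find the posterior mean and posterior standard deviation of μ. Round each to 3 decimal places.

Prior precision 1/τ₀² = 1/16.51² = 0.00366865; data precision n/σ² = 14/49.6² = 0.00569069.
Posterior precision = 0.00366865 + 0.00569069 = 0.00935933, giving posterior SD = 1/√0.00935933 = 10.337.
Posterior mean = (0.00366865·160.66 + 0.00569069·150) / 0.00935933 = 154.178.

Posterior mean ≈ 154.178; posterior SD ≈ 10.337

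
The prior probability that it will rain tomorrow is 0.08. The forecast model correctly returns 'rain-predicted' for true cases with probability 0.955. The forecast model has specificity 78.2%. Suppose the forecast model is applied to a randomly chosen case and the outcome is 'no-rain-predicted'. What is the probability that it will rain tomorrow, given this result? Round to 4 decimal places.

P(H | E) ≈ 0.0050

Write H for 'it will rain tomorrow'. Prior odds H:¬H = 0.08/0.92 = 0.086957. For the 'no-rain-predicted' outcome, the likelihood ratio is 0.045/0.782 = 0.057545.
Posterior odds = 0.086957 × 0.057545 = 0.0050039, so P(H|E) = 0.0050039/(1+0.0050039) = 0.0050.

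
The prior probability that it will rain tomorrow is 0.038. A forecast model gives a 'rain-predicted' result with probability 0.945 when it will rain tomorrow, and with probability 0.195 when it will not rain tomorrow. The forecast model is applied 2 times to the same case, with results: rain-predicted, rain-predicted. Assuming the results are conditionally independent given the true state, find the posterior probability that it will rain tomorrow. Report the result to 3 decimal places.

With H the event that it will rain tomorrow, the joint likelihood of the observed sequence is P(data|H) = 0.945·0.945 = 0.89302 and P(data|¬H) = 0.195·0.195 = 0.038025.
Bayes: P(H|data) = 0.038·0.89302 / (0.038·0.89302 + 0.962·0.038025) = 0.033935/0.070515 = 0.4812.

Posterior P(H) ≈ 0.481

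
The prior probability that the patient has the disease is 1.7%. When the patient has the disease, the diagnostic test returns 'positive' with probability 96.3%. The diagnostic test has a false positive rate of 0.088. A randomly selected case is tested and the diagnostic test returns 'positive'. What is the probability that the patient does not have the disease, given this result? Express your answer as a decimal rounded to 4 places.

P(¬H | E) ≈ 0.8409

Write H for 'the patient has the disease'. Prior odds H:¬H = 0.017/0.983 = 0.017294. For the 'positive' outcome, the likelihood ratio is 0.963/0.088 = 10.943.
Posterior odds = 0.017294 × 10.943 = 0.18925, so P(H|E) = 0.18925/(1+0.18925) = 0.1591. Then P(¬H|E) = 1 − 0.1591 = 0.8409.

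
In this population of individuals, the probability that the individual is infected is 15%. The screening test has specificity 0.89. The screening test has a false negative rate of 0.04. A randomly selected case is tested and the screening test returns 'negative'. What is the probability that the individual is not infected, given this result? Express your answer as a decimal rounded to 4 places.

Let H be the event that the individual is infected. P(H) = 0.15, so P(¬H) = 0.85. With E the 'negative' result, P(E|H) = 0.04 and P(E|¬H) = 0.89.
P(E) = 0.04·0.15 + 0.89·0.85 = 0.0060000 + 0.75650 = 0.76250.
By Bayes' theorem, P(H|E) = 0.0060000 / 0.76250 = 0.0079. Hence P(¬H|E) = 1 − 0.0079 = 0.9921.

P(¬H | E) ≈ 0.9921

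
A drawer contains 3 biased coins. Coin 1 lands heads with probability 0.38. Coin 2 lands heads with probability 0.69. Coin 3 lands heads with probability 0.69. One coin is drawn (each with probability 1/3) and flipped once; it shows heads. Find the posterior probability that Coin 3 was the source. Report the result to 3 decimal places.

Posterior probability ≈ 0.392

Tabulate prior·likelihood by source: [1] prior 0.333333, lik 0.38, product 0.1267; [2] prior 0.333333, lik 0.69, product 0.2300; [3] prior 0.333333, lik 0.69, product 0.2300.
Normalizing constant = 0.58667; the posterior for Coin 3 is its product over the sum, 0.2300/0.58667 = 0.392.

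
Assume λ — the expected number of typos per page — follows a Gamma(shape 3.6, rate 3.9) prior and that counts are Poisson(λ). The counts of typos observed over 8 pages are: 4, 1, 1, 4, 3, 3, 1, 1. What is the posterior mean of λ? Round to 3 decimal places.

Posterior mean ≈ 1.815

Total count ∑xᵢ = 18 over n = 8 pages.
Gamma is conjugate to the Poisson likelihood: posterior is Gamma(shape = 3.6+18 = 21.6, rate = 3.9+8 = 11.9).
E[λ | data] = 21.6/11.9 = 1.815.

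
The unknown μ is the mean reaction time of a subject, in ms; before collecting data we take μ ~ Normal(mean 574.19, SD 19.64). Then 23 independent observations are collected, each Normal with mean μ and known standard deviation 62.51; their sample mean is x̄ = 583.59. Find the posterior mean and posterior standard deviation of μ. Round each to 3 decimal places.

With known σ, the Normal prior is conjugate. Weight on the data is w = (n/σ²)/(n/σ² + 1/τ₀²) = 0.00588612/(0.00588612+0.00259249) = 0.69423.
Posterior mean = w·x̄ + (1−w)·μ₀ = 0.69423·583.59 + 0.30577·574.19 = 580.716. Posterior variance = 1/(0.00588612+0.00259249) = 117.944, so SD = 10.860.

Posterior mean ≈ 580.716; posterior SD ≈ 10.860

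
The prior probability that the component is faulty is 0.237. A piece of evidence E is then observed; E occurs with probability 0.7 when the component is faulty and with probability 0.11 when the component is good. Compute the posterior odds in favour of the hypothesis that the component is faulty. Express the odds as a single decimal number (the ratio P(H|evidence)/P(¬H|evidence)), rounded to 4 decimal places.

Posterior odds ≈ 1.9766

Prior odds = 0.237/(1−0.237) = 0.31062.
Likelihood ratio for E = 0.7/0.11 = 6.3636.
Posterior odds = prior odds × LR = 1.9766.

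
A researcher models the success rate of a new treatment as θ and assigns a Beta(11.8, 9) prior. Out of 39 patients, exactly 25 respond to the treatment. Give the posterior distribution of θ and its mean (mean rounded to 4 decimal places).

Observing 25 successes and 14 failures updates Beta(11.8, 9) by adding the success and failure counts to the two shape parameters: α = 11.8+25 = 36.8, β = 9+14 = 23.
E[θ | data] = 36.8/(36.8+23) = 0.6154.

Posterior: Beta(36.8, 23); mean ≈ 0.6154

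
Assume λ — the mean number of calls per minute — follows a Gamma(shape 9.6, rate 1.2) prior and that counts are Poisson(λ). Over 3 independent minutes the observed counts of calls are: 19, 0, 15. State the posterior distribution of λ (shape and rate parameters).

Posterior: Gamma(shape=43.6, rate=4.2)

The Poisson likelihood adds the total count to the shape and the number of exposure periods to the rate. Here ∑xᵢ = 34 and n = 3, so shape 9.6→43.6 and rate 1.2→4.2.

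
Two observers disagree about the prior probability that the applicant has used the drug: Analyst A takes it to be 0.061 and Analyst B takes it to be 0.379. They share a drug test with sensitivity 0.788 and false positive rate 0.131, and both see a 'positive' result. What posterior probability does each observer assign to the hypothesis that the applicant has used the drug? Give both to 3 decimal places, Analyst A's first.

Analyst A: 0.281; Analyst B: 0.786

The likelihood ratio for a 'positive' result is 0.788/0.131 = 6.0153.
Analyst A: prior odds 0.061/0.939 = 0.064963; posterior odds 0.39077; posterior probability 0.281.
Analyst B: prior odds 0.379/0.621 = 0.61031; posterior odds 3.6712; posterior probability 0.786.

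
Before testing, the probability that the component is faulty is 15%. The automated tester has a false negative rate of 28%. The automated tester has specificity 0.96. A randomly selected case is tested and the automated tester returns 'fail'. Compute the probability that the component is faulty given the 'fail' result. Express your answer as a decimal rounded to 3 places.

P(H | E) ≈ 0.761

Write H for 'the component is faulty'. Prior odds H:¬H = 0.15/0.85 = 0.17647. For the 'fail' outcome, the likelihood ratio is 0.72/0.04 = 18.000.
Posterior odds = 0.17647 × 18.000 = 3.1765, so P(H|E) = 3.1765/(1+3.1765) = 0.761.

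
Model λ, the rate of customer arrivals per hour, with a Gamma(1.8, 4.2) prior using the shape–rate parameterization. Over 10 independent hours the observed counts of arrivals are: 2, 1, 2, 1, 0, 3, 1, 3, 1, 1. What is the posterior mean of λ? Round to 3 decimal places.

Posterior mean ≈ 1.183

Total count ∑xᵢ = 15 over n = 10 hours.
Gamma is conjugate to the Poisson likelihood: posterior is Gamma(shape = 1.8+15 = 16.8, rate = 4.2+10 = 14.2).
E[λ | data] = 16.8/14.2 = 1.183.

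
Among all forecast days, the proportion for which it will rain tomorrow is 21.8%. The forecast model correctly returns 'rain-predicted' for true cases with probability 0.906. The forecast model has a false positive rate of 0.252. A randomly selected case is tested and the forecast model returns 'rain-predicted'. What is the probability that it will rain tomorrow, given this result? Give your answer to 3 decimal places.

P(H | E) ≈ 0.501

Write H for 'it will rain tomorrow'. Prior odds H:¬H = 0.218/0.782 = 0.27877. For the 'rain-predicted' outcome, the likelihood ratio is 0.906/0.252 = 3.5952.
Posterior odds = 0.27877 × 3.5952 = 1.0023, so P(H|E) = 1.0023/(1+1.0023) = 0.501.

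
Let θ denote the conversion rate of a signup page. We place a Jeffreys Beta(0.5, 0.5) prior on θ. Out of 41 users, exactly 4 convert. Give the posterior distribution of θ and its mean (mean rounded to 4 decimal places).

Posterior: Beta(4.5, 37.5); mean ≈ 0.1071

The binomial likelihood is conjugate to the Beta prior: with 4 successes and 37 failures, the posterior is Beta(0.5+4, 0.5+37) = Beta(4.5, 37.5).
E[θ | data] = 4.5/(4.5+37.5) = 0.1071.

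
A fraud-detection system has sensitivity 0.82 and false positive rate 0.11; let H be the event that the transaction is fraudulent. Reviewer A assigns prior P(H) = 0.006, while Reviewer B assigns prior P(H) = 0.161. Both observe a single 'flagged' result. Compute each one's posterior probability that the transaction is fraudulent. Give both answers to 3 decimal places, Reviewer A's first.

The likelihood ratio for a 'flagged' result is 0.82/0.11 = 7.4545.
Reviewer A: prior odds 0.006/0.994 = 0.0060362; posterior odds 0.044997; posterior probability 0.043.
Reviewer B: prior odds 0.161/0.839 = 0.19190; posterior odds 1.4305; posterior probability 0.589.

Reviewer A: 0.043; Reviewer B: 0.589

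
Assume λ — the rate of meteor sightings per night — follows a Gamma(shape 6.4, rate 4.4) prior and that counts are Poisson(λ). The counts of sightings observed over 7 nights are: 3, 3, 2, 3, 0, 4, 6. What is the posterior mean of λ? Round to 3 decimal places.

Posterior mean ≈ 2.404

The Poisson likelihood adds the total count to the shape and the number of exposure periods to the rate. Here ∑xᵢ = 21 and n = 7, so shape 6.4→27.4 and rate 4.4→11.4.
Posterior mean = shape/rate = 27.4/11.4 = 2.404.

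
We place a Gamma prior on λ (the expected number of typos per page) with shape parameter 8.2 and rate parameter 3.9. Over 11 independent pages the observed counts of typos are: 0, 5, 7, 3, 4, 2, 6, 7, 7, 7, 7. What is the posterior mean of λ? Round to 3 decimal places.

Posterior mean ≈ 4.242

Total count ∑xᵢ = 55 over n = 11 pages.
Gamma is conjugate to the Poisson likelihood: posterior is Gamma(shape = 8.2+55 = 63.2, rate = 3.9+11 = 14.9).
Posterior mean = shape/rate = 63.2/14.9 = 4.242.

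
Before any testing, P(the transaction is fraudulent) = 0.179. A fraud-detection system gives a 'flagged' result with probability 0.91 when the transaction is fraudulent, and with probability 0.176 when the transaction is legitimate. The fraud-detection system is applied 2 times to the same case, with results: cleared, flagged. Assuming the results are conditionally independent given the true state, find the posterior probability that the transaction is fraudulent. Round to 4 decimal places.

Let H be the event that the transaction is fraudulent; start with P(H) = 0.179. P('flagged'|H) = 0.91, P('flagged'|¬H) = 0.176.
Update on result 1 ('cleared'): P(H) ← 0.09·0.1790 / (0.09·0.1790 + 0.824·0.8210) = 0.016110/0.69261 = 0.0233.
Update on result 2 ('flagged'): P(H) ← 0.91·0.0233 / (0.91·0.0233 + 0.176·0.9767) = 0.021166/0.19307 = 0.1096.

Posterior P(H) ≈ 0.1096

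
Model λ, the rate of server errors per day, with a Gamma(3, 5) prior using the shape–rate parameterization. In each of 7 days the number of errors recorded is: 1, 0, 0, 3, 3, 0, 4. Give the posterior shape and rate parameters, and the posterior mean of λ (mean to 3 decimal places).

Total count ∑xᵢ = 11 over n = 7 days.
Gamma is conjugate to the Poisson likelihood: posterior is Gamma(shape = 3+11 = 14, rate = 5+7 = 12).
E[λ | data] = 14/12 = 1.167.

Posterior: Gamma(shape=14, rate=12); mean ≈ 1.167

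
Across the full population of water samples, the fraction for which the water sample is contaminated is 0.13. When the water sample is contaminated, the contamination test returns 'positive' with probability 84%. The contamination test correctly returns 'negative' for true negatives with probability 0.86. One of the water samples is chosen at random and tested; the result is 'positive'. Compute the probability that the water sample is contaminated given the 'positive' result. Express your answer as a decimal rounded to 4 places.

Let H be the event that the water sample is contaminated. P(H) = 0.13, so P(¬H) = 0.87. With E the 'positive' result, P(E|H) = 0.84 and P(E|¬H) = 0.14.
P(E) = 0.84·0.13 + 0.14·0.87 = 0.10920 + 0.12180 = 0.23100.
By Bayes' theorem, P(H|E) = 0.10920 / 0.23100 = 0.4727.

P(H | E) ≈ 0.4727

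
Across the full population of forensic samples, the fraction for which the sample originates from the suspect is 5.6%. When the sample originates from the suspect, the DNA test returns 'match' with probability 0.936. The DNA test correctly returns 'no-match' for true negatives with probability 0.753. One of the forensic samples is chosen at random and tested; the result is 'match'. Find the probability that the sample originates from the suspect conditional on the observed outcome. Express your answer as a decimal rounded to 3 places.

Let H be the event that the sample originates from the suspect. P(H) = 0.056, so P(¬H) = 0.944. With E the 'match' result, P(E|H) = 0.936 and P(E|¬H) = 0.247.
P(E) = 0.936·0.056 + 0.247·0.944 = 0.052416 + 0.23317 = 0.28558.
By Bayes' theorem, P(H|E) = 0.052416 / 0.28558 = 0.184.

P(H | E) ≈ 0.184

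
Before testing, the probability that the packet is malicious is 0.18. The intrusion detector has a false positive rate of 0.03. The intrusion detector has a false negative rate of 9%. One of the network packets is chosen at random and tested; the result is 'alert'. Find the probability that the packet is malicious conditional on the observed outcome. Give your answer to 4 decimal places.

P(H | E) ≈ 0.8694

Let H be the event that the packet is malicious. P(H) = 0.18, so P(¬H) = 0.82. With E the 'alert' result, P(E|H) = 0.91 and P(E|¬H) = 0.03.
P(E) = 0.91·0.18 + 0.03·0.82 = 0.16380 + 0.024600 = 0.18840.
By Bayes' theorem, P(H|E) = 0.16380 / 0.18840 = 0.8694.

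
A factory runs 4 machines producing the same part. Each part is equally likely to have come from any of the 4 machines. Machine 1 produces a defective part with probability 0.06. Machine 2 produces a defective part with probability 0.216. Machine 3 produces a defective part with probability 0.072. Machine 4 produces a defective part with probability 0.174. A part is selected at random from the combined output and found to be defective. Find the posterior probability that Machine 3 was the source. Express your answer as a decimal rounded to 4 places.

Tabulate prior·likelihood by source: [1] prior 0.25, lik 0.06, product 0.01500; [2] prior 0.25, lik 0.216, product 0.05400; [3] prior 0.25, lik 0.072, product 0.01800; [4] prior 0.25, lik 0.174, product 0.04350.
Normalizing constant = 0.13050; the posterior for Machine 3 is its product over the sum, 0.01800/0.13050 = 0.1379.

Posterior probability ≈ 0.1379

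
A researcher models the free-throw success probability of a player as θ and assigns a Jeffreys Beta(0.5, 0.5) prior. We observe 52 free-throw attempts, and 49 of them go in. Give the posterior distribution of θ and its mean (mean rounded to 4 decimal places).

Posterior: Beta(49.5, 3.5); mean ≈ 0.9340

The binomial likelihood is conjugate to the Beta prior: with 49 successes and 3 failures, the posterior is Beta(0.5+49, 0.5+3) = Beta(49.5, 3.5).
E[θ | data] = 49.5/(49.5+3.5) = 0.9340.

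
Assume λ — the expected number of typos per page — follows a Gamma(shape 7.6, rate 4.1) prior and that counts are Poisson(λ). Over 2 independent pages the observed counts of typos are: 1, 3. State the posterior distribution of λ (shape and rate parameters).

Posterior: Gamma(shape=11.6, rate=6.1)

Total count ∑xᵢ = 4 over n = 2 pages.
Gamma is conjugate to the Poisson likelihood: posterior is Gamma(shape = 7.6+4 = 11.6, rate = 4.1+2 = 6.1).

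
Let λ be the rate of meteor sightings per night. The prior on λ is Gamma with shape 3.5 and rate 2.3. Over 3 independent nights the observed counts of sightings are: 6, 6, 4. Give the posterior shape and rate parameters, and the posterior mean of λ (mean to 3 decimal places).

The Poisson likelihood adds the total count to the shape and the number of exposure periods to the rate. Here ∑xᵢ = 16 and n = 3, so shape 3.5→19.5 and rate 2.3→5.3.
Posterior mean = shape/rate = 19.5/5.3 = 3.679.

Posterior: Gamma(shape=19.5, rate=5.3); mean ≈ 3.679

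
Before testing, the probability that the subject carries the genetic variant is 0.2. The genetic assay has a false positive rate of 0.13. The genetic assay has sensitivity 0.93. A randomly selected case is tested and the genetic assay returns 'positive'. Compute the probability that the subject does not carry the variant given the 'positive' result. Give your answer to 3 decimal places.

P(¬H | E) ≈ 0.359

Write H for 'the subject carries the genetic variant'. Prior odds H:¬H = 0.2/0.8 = 0.25000. For the 'positive' outcome, the likelihood ratio is 0.93/0.13 = 7.1538.
Posterior odds = 0.25000 × 7.1538 = 1.7885, so P(H|E) = 1.7885/(1+1.7885) = 0.641. Then P(¬H|E) = 1 − 0.641 = 0.359.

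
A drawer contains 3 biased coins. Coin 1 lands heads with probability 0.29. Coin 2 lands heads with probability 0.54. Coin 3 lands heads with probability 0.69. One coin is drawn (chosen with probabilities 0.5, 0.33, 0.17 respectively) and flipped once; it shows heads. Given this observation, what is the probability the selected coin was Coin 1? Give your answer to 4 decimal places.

Tabulate prior·likelihood by source: [1] prior 0.5, lik 0.29, product 0.1450; [2] prior 0.33, lik 0.54, product 0.1782; [3] prior 0.17, lik 0.69, product 0.1173.
Normalizing constant = 0.44050; the posterior for Coin 1 is its product over the sum, 0.1450/0.44050 = 0.3292.

Posterior probability ≈ 0.3292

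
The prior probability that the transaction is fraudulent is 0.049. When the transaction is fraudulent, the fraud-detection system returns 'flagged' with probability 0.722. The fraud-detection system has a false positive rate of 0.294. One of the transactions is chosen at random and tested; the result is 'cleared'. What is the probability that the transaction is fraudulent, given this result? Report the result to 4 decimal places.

P(H | E) ≈ 0.0199

Write H for 'the transaction is fraudulent'. Prior odds H:¬H = 0.049/0.951 = 0.051525. For the 'cleared' outcome, the likelihood ratio is 0.278/0.706 = 0.39377.
Posterior odds = 0.051525 × 0.39377 = 0.020289, so P(H|E) = 0.020289/(1+0.020289) = 0.0199.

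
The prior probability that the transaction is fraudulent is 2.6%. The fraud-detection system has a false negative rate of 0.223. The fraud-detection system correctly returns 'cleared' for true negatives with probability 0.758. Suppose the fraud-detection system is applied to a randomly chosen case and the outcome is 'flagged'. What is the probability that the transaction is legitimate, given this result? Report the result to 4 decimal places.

P(¬H | E) ≈ 0.9211

Let H be the event that the transaction is fraudulent. P(H) = 0.026, so P(¬H) = 0.974. With E the 'flagged' result, P(E|H) = 0.777 and P(E|¬H) = 0.242.
P(E) = 0.777·0.026 + 0.242·0.974 = 0.020202 + 0.23571 = 0.25591.
By Bayes' theorem, P(H|E) = 0.020202 / 0.25591 = 0.0789. Hence P(¬H|E) = 1 − 0.0789 = 0.9211.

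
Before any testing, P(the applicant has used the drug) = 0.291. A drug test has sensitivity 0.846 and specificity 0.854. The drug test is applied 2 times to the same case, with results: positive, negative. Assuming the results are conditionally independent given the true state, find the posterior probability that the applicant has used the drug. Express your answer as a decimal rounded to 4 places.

Let H be the event that the applicant has used the drug; start with P(H) = 0.291. P('positive'|H) = 0.846, P('positive'|¬H) = 0.146.
Update on result 1 ('positive'): P(H) ← 0.846·0.2910 / (0.846·0.2910 + 0.146·0.7090) = 0.24619/0.34970 = 0.7040.
Update on result 2 ('negative'): P(H) ← 0.154·0.7040 / (0.154·0.7040 + 0.854·0.2960) = 0.10841/0.36121 = 0.3001.

Posterior P(H) ≈ 0.3001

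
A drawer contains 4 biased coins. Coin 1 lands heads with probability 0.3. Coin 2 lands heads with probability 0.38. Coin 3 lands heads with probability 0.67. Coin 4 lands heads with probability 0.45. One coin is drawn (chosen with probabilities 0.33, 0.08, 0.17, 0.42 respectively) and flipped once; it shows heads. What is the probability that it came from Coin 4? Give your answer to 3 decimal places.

Tabulate prior·likelihood by source: [1] prior 0.33, lik 0.3, product 0.09900; [2] prior 0.08, lik 0.38, product 0.03040; [3] prior 0.17, lik 0.67, product 0.1139; [4] prior 0.42, lik 0.45, product 0.1890.
Normalizing constant = 0.43230; the posterior for Coin 4 is its product over the sum, 0.1890/0.43230 = 0.437.

Posterior probability ≈ 0.437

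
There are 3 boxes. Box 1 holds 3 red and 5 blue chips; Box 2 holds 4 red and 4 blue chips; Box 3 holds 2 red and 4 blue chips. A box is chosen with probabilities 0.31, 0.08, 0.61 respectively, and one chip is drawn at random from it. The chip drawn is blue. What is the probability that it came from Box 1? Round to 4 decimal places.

Posterior probability ≈ 0.3025

Tabulate prior·likelihood by source: [1] prior 0.31, lik 0.625, product 0.1938; [2] prior 0.08, lik 0.5, product 0.04000; [3] prior 0.61, lik 0.6667, product 0.4067.
Normalizing constant = 0.64042; the posterior for Box 1 is its product over the sum, 0.1938/0.64042 = 0.3025.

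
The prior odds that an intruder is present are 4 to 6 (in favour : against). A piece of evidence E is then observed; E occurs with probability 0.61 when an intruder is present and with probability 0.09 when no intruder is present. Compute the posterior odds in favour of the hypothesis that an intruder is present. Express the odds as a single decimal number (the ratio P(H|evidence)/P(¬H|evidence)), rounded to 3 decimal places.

Posterior odds ≈ 4.519

Prior odds = 4/6 = 0.66667. In log-odds, ln(0.66667) = -0.40547.
Add log likelihood ratio: ln(6.7778) = 1.9136.
Posterior log-odds = 1.5082, so posterior odds = exp(1.5082) = 4.5185.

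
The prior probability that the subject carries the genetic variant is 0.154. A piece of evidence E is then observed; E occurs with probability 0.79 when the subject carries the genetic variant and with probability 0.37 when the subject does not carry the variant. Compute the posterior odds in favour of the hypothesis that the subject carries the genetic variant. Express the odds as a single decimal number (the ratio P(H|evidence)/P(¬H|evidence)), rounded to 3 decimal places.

Posterior odds ≈ 0.389

Prior odds = 0.154/(1−0.154) = 0.18203.
Likelihood ratio for E = 0.79/0.37 = 2.1351.
Posterior odds = prior odds × LR = 0.38867.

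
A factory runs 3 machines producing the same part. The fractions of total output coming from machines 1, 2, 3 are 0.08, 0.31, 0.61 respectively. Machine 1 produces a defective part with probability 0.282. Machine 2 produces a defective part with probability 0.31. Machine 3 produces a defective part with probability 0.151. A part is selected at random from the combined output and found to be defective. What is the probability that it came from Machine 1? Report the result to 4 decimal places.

Posterior probability ≈ 0.1070

P(defective|M1) = 0.282; P(defective|M2) = 0.31; P(defective|M3) = 0.151.
Prior × likelihood for each source: 0.08·0.282=0.02256, 0.31·0.31=0.09610, 0.61·0.151=0.09211. Summing gives P(defective) = 0.21077.
P(Machine 1 | defective) = 0.02256 / 0.21077 = 0.1070.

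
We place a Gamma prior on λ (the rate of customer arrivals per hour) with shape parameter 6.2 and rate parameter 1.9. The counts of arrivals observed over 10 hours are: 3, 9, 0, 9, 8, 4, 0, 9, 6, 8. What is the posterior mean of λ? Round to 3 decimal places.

Posterior mean ≈ 5.227

The Poisson likelihood adds the total count to the shape and the number of exposure periods to the rate. Here ∑xᵢ = 56 and n = 10, so shape 6.2→62.2 and rate 1.9→11.9.
E[λ | data] = 62.2/11.9 = 5.227.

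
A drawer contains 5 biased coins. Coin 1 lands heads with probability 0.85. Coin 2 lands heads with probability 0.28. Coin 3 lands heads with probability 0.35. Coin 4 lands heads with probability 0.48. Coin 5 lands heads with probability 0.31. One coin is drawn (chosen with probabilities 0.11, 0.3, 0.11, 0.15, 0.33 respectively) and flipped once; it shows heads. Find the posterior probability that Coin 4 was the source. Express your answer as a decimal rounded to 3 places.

Posterior probability ≈ 0.184

P(heads|C1) = 0.85; P(heads|C2) = 0.28; P(heads|C3) = 0.35; P(heads|C4) = 0.48; P(heads|C5) = 0.31.
Prior × likelihood for each source: 0.11·0.85=0.09350, 0.3·0.28=0.08400, 0.11·0.35=0.03850, 0.15·0.48=0.07200, 0.33·0.31=0.1023. Summing gives P(heads) = 0.39030.
P(Coin 4 | heads) = 0.07200 / 0.39030 = 0.184.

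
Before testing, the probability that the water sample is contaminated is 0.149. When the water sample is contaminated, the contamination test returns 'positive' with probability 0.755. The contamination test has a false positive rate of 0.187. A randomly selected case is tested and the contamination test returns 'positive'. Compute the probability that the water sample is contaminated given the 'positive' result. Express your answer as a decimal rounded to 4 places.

Let H be the event that the water sample is contaminated. P(H) = 0.149, so P(¬H) = 0.851. With E the 'positive' result, P(E|H) = 0.755 and P(E|¬H) = 0.187.
P(E) = 0.755·0.149 + 0.187·0.851 = 0.11249 + 0.15914 = 0.27163.
By Bayes' theorem, P(H|E) = 0.11249 / 0.27163 = 0.4141.

P(H | E) ≈ 0.4141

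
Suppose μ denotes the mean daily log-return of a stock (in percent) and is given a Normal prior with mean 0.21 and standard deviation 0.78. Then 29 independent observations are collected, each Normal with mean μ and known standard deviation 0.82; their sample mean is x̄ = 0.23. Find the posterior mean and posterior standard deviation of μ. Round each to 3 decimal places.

Posterior mean ≈ 0.229; posterior SD ≈ 0.149

Prior precision 1/τ₀² = 1/0.78² = 1.64366; data precision n/σ² = 29/0.82² = 43.1291.
Posterior precision = 1.64366 + 43.1291 = 44.7727, giving posterior SD = 1/√44.7727 = 0.149.
Posterior mean = (1.64366·0.21 + 43.1291·0.23) / 44.7727 = 0.229.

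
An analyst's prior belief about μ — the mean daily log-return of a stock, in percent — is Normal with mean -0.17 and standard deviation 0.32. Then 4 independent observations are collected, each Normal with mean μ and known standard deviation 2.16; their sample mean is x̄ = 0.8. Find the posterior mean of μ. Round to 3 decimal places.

Posterior mean ≈ -0.092

Prior precision 1/τ₀² = 1/0.32² = 9.76562; data precision n/σ² = 4/2.16² = 0.857339.
Posterior precision = 9.76562 + 0.857339 = 10.6230.
Posterior mean = (9.76562·-0.17 + 0.857339·0.8) / 10.6230 = -0.092.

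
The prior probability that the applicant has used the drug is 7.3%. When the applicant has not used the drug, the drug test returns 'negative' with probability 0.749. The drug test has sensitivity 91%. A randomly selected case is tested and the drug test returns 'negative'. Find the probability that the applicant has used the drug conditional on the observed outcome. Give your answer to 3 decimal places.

P(H | E) ≈ 0.009

Let H be the event that the applicant has used the drug. P(H) = 0.073, so P(¬H) = 0.927. With E the 'negative' result, P(E|H) = 0.09 and P(E|¬H) = 0.749.
P(E) = 0.09·0.073 + 0.749·0.927 = 0.0065700 + 0.69432 = 0.70089.
By Bayes' theorem, P(H|E) = 0.0065700 / 0.70089 = 0.009.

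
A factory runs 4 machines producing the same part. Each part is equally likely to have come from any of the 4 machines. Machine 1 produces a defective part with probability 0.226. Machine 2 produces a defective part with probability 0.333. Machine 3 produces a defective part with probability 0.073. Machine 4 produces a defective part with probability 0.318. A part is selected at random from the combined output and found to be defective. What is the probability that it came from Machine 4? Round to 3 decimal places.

Tabulate prior·likelihood by source: [1] prior 0.25, lik 0.226, product 0.05650; [2] prior 0.25, lik 0.333, product 0.08325; [3] prior 0.25, lik 0.073, product 0.01825; [4] prior 0.25, lik 0.318, product 0.07950.
Normalizing constant = 0.23750; the posterior for Machine 4 is its product over the sum, 0.07950/0.23750 = 0.335.

Posterior probability ≈ 0.335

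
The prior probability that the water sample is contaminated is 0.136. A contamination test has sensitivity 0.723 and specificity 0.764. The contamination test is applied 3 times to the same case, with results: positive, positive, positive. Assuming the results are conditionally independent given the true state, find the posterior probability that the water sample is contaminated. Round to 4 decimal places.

Posterior P(H) ≈ 0.8190

With H the event that the water sample is contaminated, the joint likelihood of the observed sequence is P(data|H) = 0.723·0.723·0.723 = 0.37793 and P(data|¬H) = 0.236·0.236·0.236 = 0.013144.
Bayes: P(H|data) = 0.136·0.37793 / (0.136·0.37793 + 0.864·0.013144) = 0.051399/0.062756 = 0.8190.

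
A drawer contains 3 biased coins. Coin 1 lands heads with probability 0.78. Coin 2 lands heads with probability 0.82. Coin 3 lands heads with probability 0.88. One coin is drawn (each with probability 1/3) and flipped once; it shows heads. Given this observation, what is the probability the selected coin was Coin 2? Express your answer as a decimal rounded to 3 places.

P(heads|C1) = 0.78; P(heads|C2) = 0.82; P(heads|C3) = 0.88.
Prior × likelihood for each source: 0.333333·0.78=0.2600, 0.333333·0.82=0.2733, 0.333333·0.88=0.2933. Summing gives P(heads) = 0.82667.
P(Coin 2 | heads) = 0.2733 / 0.82667 = 0.331.

Posterior probability ≈ 0.331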